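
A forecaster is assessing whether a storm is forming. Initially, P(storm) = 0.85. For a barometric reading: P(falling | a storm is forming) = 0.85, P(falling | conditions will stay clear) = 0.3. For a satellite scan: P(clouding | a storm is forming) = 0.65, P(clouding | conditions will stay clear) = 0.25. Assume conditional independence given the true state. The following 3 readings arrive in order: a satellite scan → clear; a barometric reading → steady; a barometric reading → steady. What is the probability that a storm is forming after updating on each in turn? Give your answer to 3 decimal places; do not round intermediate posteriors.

After a satellite scan='clear': P(storm) = 0.35·0.8500 / (0.35·0.8500 + 0.75·0.1500) ≈ 0.7256
After a barometric reading='steady': P(storm) = 0.15·0.7256 / (0.15·0.7256 + 0.7·0.2744) ≈ 0.3617
After a barometric reading='steady': P(storm) = 0.15·0.3617 / (0.15·0.3617 + 0.7·0.6383) ≈ 0.1083

0.108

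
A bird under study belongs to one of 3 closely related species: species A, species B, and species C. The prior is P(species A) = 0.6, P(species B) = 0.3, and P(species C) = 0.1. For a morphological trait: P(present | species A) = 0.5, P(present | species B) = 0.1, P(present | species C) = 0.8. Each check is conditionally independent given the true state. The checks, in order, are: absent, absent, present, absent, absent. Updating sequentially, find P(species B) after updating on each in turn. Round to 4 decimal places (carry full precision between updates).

0.5104

Apply Bayes' rule sequentially, carrying P(species B) forward.
After 'absent': normaliser = 0.5·0.6000 + 0.9·0.3000 + 0.2·0.1000; P(species A) ≈ 0.5085, P(species B) ≈ 0.4576, P(species C) ≈ 0.0339
After 'absent': normaliser = 0.5·0.5085 + 0.9·0.4576 + 0.2·0.0339; P(species A) ≈ 0.3778, P(species B) ≈ 0.6121, P(species C) ≈ 0.0101
After 'present': normaliser = 0.5·0.3778 + 0.1·0.6121 + 0.8·0.0101; P(species A) ≈ 0.7317, P(species B) ≈ 0.2371, P(species C) ≈ 0.0312
After 'absent': normaliser = 0.5·0.7317 + 0.9·0.2371 + 0.2·0.0312; P(species A) ≈ 0.6249, P(species B) ≈ 0.3644, P(species C) ≈ 0.0107
After 'absent': normaliser = 0.5·0.6249 + 0.9·0.3644 + 0.2·0.0107; P(species A) ≈ 0.4862, P(species B) ≈ 0.5104, P(species C) ≈ 0.0033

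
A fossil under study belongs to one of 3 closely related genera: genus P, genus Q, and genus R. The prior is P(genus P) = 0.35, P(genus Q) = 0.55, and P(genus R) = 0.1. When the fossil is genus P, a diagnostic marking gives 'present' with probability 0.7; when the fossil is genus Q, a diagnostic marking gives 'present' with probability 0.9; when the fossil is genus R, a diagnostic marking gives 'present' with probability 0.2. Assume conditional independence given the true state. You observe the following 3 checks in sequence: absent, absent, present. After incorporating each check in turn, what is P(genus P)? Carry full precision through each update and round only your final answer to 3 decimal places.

0.554

After 'absent': normaliser = 0.3·0.3500 + 0.1·0.5500 + 0.8·0.1000; P(genus P) ≈ 0.4375, P(genus Q) ≈ 0.2292, P(genus R) ≈ 0.3333
After 'absent': normaliser = 0.3·0.4375 + 0.1·0.2292 + 0.8·0.3333; P(genus P) ≈ 0.3119, P(genus Q) ≈ 0.0545, P(genus R) ≈ 0.6337
After 'present': normaliser = 0.7·0.3119 + 0.9·0.0545 + 0.2·0.6337; P(genus P) ≈ 0.5540, P(genus Q) ≈ 0.1244, P(genus R) ≈ 0.3216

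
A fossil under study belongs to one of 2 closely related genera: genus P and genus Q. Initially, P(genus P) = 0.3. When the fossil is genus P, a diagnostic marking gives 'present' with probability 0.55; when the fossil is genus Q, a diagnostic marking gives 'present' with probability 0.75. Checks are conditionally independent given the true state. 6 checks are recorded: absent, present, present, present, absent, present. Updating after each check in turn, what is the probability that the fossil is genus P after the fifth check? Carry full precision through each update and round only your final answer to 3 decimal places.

0.354

After 'absent': P(genus P) = 0.45·0.3000 / (0.45·0.3000 + 0.25·0.7000) ≈ 0.4355
After 'present': P(genus P) = 0.55·0.4355 / (0.55·0.4355 + 0.75·0.5645) ≈ 0.3613
After 'present': P(genus P) = 0.55·0.3613 / (0.55·0.3613 + 0.75·0.6387) ≈ 0.2932
After 'present': P(genus P) = 0.55·0.2932 / (0.55·0.2932 + 0.75·0.7068) ≈ 0.2333
After 'absent': P(genus P) = 0.45·0.2333 / (0.45·0.2333 + 0.25·0.7667) ≈ 0.3538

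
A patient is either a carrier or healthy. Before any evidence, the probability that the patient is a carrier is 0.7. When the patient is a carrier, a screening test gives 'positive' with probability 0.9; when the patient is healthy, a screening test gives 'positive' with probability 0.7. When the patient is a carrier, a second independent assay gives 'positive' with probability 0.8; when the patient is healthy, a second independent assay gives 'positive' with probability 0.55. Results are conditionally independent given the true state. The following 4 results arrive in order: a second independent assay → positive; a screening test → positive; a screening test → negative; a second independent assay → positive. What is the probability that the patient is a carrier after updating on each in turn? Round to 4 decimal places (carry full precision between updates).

0.6790

After a second independent assay='positive': P(carrier) = 0.8·0.7000 / (0.8·0.7000 + 0.55·0.3000) ≈ 0.7724
After a screening test='positive': P(carrier) = 0.9·0.7724 / (0.9·0.7724 + 0.7·0.2276) ≈ 0.8136
After a screening test='negative': P(carrier) = 0.1·0.8136 / (0.1·0.8136 + 0.3·0.1864) ≈ 0.5926
After a second independent assay='positive': P(carrier) = 0.8·0.5926 / (0.8·0.5926 + 0.55·0.4074) ≈ 0.6790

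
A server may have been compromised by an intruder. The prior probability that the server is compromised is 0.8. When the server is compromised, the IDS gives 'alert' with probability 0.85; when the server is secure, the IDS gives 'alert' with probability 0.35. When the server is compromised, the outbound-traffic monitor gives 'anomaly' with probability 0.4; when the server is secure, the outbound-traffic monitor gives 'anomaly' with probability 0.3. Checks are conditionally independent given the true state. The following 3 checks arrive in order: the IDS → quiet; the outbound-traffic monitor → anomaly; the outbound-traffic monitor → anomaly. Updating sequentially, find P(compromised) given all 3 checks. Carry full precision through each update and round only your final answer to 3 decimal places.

0.621

After the IDS='quiet': P(compromised) = 0.15·0.8000 / (0.15·0.8000 + 0.65·0.2000) ≈ 0.4800
After the outbound-traffic monitor='anomaly': P(compromised) = 0.4·0.4800 / (0.4·0.4800 + 0.3·0.5200) ≈ 0.5517
After the outbound-traffic monitor='anomaly': P(compromised) = 0.4·0.5517 / (0.4·0.5517 + 0.3·0.4483) ≈ 0.6214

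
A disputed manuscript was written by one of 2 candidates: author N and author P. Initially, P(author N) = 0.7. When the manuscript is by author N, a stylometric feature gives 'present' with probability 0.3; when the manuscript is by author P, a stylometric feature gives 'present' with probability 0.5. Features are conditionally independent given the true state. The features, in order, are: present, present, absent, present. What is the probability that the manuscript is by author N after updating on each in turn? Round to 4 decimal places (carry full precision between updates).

Apply Bayes' rule sequentially, carrying P(author N) forward.
After 'present': P(author N) = 0.3·0.7000 / (0.3·0.7000 + 0.5·0.3000) ≈ 0.5833
After 'present': P(author N) = 0.3·0.5833 / (0.3·0.5833 + 0.5·0.4167) ≈ 0.4565
After 'absent': P(author N) = 0.7·0.4565 / (0.7·0.4565 + 0.5·0.5435) ≈ 0.5404
After 'present': P(author N) = 0.3·0.5404 / (0.3·0.5404 + 0.5·0.4596) ≈ 0.4137

0.4137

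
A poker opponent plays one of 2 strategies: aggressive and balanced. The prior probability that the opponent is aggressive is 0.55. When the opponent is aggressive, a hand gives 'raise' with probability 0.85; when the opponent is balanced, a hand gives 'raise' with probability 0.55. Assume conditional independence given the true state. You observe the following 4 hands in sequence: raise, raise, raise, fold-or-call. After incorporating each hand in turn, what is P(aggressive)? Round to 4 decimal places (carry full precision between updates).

0.6006

Apply Bayes' rule sequentially, carrying P(aggressive) forward.
After 'raise': P(aggressive) = 0.85·0.5500 / (0.85·0.5500 + 0.55·0.4500) ≈ 0.6538
After 'raise': P(aggressive) = 0.85·0.6538 / (0.85·0.6538 + 0.55·0.3462) ≈ 0.7448
After 'raise': P(aggressive) = 0.85·0.7448 / (0.85·0.7448 + 0.55·0.2552) ≈ 0.8186
After 'fold-or-call': P(aggressive) = 0.15·0.8186 / (0.15·0.8186 + 0.45·0.1814) ≈ 0.6006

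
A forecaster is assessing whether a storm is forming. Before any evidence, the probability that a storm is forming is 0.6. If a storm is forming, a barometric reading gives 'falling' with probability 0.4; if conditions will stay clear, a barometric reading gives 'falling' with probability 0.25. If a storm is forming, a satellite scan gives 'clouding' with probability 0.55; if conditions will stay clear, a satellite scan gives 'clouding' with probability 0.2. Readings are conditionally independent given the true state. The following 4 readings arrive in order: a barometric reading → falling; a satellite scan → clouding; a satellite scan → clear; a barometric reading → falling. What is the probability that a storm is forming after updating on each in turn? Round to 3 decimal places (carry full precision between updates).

0.856

Apply Bayes' rule sequentially, carrying P(storm) forward.
After a barometric reading='falling': P(storm) = 0.4·0.6000 / (0.4·0.6000 + 0.25·0.4000) ≈ 0.7059
After a satellite scan='clouding': P(storm) = 0.55·0.7059 / (0.55·0.7059 + 0.2·0.2941) ≈ 0.8684
After a satellite scan='clear': P(storm) = 0.45·0.8684 / (0.45·0.8684 + 0.8·0.1316) ≈ 0.7878
After a barometric reading='falling': P(storm) = 0.4·0.7878 / (0.4·0.7878 + 0.25·0.2122) ≈ 0.8559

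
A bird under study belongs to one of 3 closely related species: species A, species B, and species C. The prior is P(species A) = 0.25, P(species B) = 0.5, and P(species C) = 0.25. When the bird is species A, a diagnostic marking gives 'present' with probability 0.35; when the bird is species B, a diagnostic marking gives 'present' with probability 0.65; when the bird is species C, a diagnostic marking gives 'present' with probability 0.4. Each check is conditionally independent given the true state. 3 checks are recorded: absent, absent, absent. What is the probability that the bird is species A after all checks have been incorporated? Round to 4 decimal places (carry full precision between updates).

After 'absent': normaliser = 0.65·0.2500 + 0.35·0.5000 + 0.6·0.2500; P(species A) ≈ 0.3333, P(species B) ≈ 0.3590, P(species C) ≈ 0.3077
After 'absent': normaliser = 0.65·0.3333 + 0.35·0.3590 + 0.6·0.3077; P(species A) ≈ 0.4112, P(species B) ≈ 0.2384, P(species C) ≈ 0.3504
After 'absent': normaliser = 0.65·0.4112 + 0.35·0.2384 + 0.6·0.3504; P(species A) ≈ 0.4765, P(species B) ≈ 0.1488, P(species C) ≈ 0.3748

0.4765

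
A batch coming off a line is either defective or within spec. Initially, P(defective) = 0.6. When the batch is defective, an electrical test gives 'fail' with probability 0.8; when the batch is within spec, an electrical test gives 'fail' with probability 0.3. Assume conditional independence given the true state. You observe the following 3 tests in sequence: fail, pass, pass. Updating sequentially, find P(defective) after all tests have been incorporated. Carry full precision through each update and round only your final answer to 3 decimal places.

0.246

After 'fail': P(defective) = 0.8·0.6000 / (0.8·0.6000 + 0.3·0.4000) ≈ 0.8000
After 'pass': P(defective) = 0.2·0.8000 / (0.2·0.8000 + 0.7·0.2000) ≈ 0.5333
After 'pass': P(defective) = 0.2·0.5333 / (0.2·0.5333 + 0.7·0.4667) ≈ 0.2462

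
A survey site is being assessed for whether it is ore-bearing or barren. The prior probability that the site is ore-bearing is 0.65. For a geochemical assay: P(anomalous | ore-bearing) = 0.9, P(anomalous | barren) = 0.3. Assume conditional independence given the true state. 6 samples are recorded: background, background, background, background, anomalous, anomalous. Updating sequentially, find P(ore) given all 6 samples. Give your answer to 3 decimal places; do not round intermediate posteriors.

0.007

After 'background': P(ore) = 0.1·0.6500 / (0.1·0.6500 + 0.7·0.3500) ≈ 0.2097
After 'background': P(ore) = 0.1·0.2097 / (0.1·0.2097 + 0.7·0.7903) ≈ 0.0365
After 'background': P(ore) = 0.1·0.0365 / (0.1·0.0365 + 0.7·0.9635) ≈ 0.0054
After 'background': P(ore) = 0.1·0.0054 / (0.1·0.0054 + 0.7·0.9946) ≈ 0.0008
After 'anomalous': P(ore) = 0.9·0.0008 / (0.9·0.0008 + 0.3·0.9992) ≈ 0.0023
After 'anomalous': P(ore) = 0.9·0.0023 / (0.9·0.0023 + 0.3·0.9977) ≈ 0.0069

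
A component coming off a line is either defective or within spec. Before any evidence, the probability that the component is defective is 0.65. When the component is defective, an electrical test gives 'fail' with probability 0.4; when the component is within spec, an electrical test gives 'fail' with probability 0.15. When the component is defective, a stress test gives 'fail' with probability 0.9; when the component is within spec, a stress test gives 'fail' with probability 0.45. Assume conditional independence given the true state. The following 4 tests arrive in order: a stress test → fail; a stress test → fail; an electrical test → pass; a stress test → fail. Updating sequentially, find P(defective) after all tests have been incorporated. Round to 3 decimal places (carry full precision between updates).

0.913

Each posterior becomes the prior for the next update.
After a stress test='fail': P(defective) = 0.9·0.6500 / (0.9·0.6500 + 0.45·0.3500) ≈ 0.7879
After a stress test='fail': P(defective) = 0.9·0.7879 / (0.9·0.7879 + 0.45·0.2121) ≈ 0.8814
After an electrical test='pass': P(defective) = 0.6·0.8814 / (0.6·0.8814 + 0.85·0.1186) ≈ 0.8398
After a stress test='fail': P(defective) = 0.9·0.8398 / (0.9·0.8398 + 0.45·0.1602) ≈ 0.9129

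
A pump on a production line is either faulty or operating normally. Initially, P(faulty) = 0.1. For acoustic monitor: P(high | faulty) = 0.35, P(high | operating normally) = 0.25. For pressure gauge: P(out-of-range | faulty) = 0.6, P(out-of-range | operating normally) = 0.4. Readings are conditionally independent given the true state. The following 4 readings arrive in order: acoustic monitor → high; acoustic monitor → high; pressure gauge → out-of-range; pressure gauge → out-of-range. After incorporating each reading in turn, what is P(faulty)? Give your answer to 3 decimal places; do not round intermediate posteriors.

0.329

Each posterior becomes the prior for the next update.
After acoustic monitor='high': P(faulty) = 0.35·0.1000 / (0.35·0.1000 + 0.25·0.9000) ≈ 0.1346
After acoustic monitor='high': P(faulty) = 0.35·0.1346 / (0.35·0.1346 + 0.25·0.8654) ≈ 0.1788
After pressure gauge='out-of-range': P(faulty) = 0.6·0.1788 / (0.6·0.1788 + 0.4·0.8212) ≈ 0.2462
After pressure gauge='out-of-range': P(faulty) = 0.6·0.2462 / (0.6·0.2462 + 0.4·0.7538) ≈ 0.3289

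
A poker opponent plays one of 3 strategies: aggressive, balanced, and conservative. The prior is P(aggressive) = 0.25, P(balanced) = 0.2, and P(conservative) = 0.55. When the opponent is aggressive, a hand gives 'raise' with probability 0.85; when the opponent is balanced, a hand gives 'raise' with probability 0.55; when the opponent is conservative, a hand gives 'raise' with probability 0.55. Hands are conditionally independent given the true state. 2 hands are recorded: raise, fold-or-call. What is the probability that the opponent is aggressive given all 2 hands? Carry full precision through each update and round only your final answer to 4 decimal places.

After 'raise': normaliser = 0.85·0.2500 + 0.55·0.2000 + 0.55·0.5500; P(aggressive) ≈ 0.3400, P(balanced) ≈ 0.1760, P(conservative) ≈ 0.4840
After 'fold-or-call': normaliser = 0.15·0.3400 + 0.45·0.1760 + 0.45·0.4840; P(aggressive) ≈ 0.1466, P(balanced) ≈ 0.2276, P(conservative) ≈ 0.6259

0.1466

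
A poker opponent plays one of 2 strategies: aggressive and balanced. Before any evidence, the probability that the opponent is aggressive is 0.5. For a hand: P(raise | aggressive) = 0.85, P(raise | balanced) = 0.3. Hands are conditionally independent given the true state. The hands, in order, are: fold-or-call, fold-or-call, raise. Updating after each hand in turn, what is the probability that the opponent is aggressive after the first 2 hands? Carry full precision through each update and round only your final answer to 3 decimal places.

After 'fold-or-call': P(aggressive) = 0.15·0.5000 / (0.15·0.5000 + 0.7·0.5000) ≈ 0.1765
After 'fold-or-call': P(aggressive) = 0.15·0.1765 / (0.15·0.1765 + 0.7·0.8235) ≈ 0.0439

0.044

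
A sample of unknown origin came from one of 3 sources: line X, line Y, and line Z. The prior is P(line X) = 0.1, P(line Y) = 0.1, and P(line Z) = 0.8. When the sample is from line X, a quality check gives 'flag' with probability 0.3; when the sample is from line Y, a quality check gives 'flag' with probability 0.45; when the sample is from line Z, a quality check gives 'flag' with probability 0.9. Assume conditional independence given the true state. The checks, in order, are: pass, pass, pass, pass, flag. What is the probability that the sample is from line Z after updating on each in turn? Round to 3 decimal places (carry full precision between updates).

After 'pass': normaliser = 0.7·0.1000 + 0.55·0.1000 + 0.1·0.8000; P(line X) ≈ 0.3415, P(line Y) ≈ 0.2683, P(line Z) ≈ 0.3902
After 'pass': normaliser = 0.7·0.3415 + 0.55·0.2683 + 0.1·0.3902; P(line X) ≈ 0.5616, P(line Y) ≈ 0.3467, P(line Z) ≈ 0.0917
After 'pass': normaliser = 0.7·0.5616 + 0.55·0.3467 + 0.1·0.0917; P(line X) ≈ 0.6630, P(line Y) ≈ 0.3216, P(line Z) ≈ 0.0155
After 'pass': normaliser = 0.7·0.6630 + 0.55·0.3216 + 0.1·0.0155; P(line X) ≈ 0.7223, P(line Y) ≈ 0.2753, P(line Z) ≈ 0.0024
After 'flag': normaliser = 0.3·0.7223 + 0.45·0.2753 + 0.9·0.0024; P(line X) ≈ 0.6322, P(line Y) ≈ 0.3614, P(line Z) ≈ 0.0063

0.006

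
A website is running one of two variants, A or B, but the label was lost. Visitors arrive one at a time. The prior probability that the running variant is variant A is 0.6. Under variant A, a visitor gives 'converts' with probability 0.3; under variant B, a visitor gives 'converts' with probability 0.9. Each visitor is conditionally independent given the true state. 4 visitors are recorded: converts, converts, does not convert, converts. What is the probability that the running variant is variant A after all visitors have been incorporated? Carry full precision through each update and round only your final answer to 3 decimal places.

0.280

Apply Bayes' rule sequentially, carrying P(A) forward.
After 'converts': P(A) = 0.3·0.6000 / (0.3·0.6000 + 0.9·0.4000) ≈ 0.3333
After 'converts': P(A) = 0.3·0.3333 / (0.3·0.3333 + 0.9·0.6667) ≈ 0.1429
After 'does not convert': P(A) = 0.7·0.1429 / (0.7·0.1429 + 0.1·0.8571) ≈ 0.5385
After 'converts': P(A) = 0.3·0.5385 / (0.3·0.5385 + 0.9·0.4615) ≈ 0.2800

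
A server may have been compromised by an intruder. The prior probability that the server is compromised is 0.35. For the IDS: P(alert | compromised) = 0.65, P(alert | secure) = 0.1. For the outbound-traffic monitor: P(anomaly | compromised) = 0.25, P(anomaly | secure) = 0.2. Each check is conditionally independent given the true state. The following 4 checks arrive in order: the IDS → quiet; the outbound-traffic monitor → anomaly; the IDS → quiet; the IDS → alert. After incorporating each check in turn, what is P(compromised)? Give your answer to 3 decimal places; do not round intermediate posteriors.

0.398

Apply Bayes' rule sequentially, carrying P(compromised) forward.
After the IDS='quiet': P(compromised) = 0.35·0.3500 / (0.35·0.3500 + 0.9·0.6500) ≈ 0.1731
After the outbound-traffic monitor='anomaly': P(compromised) = 0.25·0.1731 / (0.25·0.1731 + 0.2·0.8269) ≈ 0.2075
After the IDS='quiet': P(compromised) = 0.35·0.2075 / (0.35·0.2075 + 0.9·0.7925) ≈ 0.0924
After the IDS='alert': P(compromised) = 0.65·0.0924 / (0.65·0.0924 + 0.1·0.9076) ≈ 0.3982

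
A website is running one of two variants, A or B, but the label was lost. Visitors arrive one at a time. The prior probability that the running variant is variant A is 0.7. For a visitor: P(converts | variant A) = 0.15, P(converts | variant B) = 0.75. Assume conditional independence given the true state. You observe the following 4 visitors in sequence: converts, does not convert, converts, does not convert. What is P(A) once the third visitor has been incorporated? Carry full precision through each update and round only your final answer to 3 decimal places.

After 'converts': P(A) = 0.15·0.7000 / (0.15·0.7000 + 0.75·0.3000) ≈ 0.3182
After 'does not convert': P(A) = 0.85·0.3182 / (0.85·0.3182 + 0.25·0.6818) ≈ 0.6134
After 'converts': P(A) = 0.15·0.6134 / (0.15·0.6134 + 0.75·0.3866) ≈ 0.2409

0.241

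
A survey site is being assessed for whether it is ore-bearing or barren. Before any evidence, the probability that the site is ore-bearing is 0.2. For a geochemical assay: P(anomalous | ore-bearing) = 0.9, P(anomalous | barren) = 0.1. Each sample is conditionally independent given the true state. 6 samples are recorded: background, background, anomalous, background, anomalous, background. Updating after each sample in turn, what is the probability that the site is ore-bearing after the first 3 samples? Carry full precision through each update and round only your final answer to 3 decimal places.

After 'background': P(ore) = 0.1·0.2000 / (0.1·0.2000 + 0.9·0.8000) ≈ 0.0270
After 'background': P(ore) = 0.1·0.0270 / (0.1·0.0270 + 0.9·0.9730) ≈ 0.0031
After 'anomalous': P(ore) = 0.9·0.0031 / (0.9·0.0031 + 0.1·0.9969) ≈ 0.0270

0.027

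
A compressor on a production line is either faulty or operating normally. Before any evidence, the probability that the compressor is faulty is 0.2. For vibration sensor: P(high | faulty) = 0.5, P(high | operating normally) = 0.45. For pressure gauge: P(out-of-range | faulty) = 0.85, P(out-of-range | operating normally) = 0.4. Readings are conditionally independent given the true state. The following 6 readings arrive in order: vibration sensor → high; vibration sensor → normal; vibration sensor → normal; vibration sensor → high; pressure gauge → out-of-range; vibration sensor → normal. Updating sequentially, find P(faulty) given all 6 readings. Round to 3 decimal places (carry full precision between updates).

After vibration sensor='high': P(faulty) = 0.5·0.2000 / (0.5·0.2000 + 0.45·0.8000) ≈ 0.2174
After vibration sensor='normal': P(faulty) = 0.5·0.2174 / (0.5·0.2174 + 0.55·0.7826) ≈ 0.2016
After vibration sensor='normal': P(faulty) = 0.5·0.2016 / (0.5·0.2016 + 0.55·0.7984) ≈ 0.1867
After vibration sensor='high': P(faulty) = 0.5·0.1867 / (0.5·0.1867 + 0.45·0.8133) ≈ 0.2032
After pressure gauge='out-of-range': P(faulty) = 0.85·0.2032 / (0.85·0.2032 + 0.4·0.7968) ≈ 0.3515
After vibration sensor='normal': P(faulty) = 0.5·0.3515 / (0.5·0.3515 + 0.55·0.6485) ≈ 0.3301

0.330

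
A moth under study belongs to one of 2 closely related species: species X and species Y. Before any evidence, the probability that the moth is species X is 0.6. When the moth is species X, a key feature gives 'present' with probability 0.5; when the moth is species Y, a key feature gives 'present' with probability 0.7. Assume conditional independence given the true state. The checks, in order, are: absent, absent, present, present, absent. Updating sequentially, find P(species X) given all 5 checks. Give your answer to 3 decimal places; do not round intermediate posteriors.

0.780

Each posterior becomes the prior for the next update.
After 'absent': P(species X) = 0.5·0.6000 / (0.5·0.6000 + 0.3·0.4000) ≈ 0.7143
After 'absent': P(species X) = 0.5·0.7143 / (0.5·0.7143 + 0.3·0.2857) ≈ 0.8065
After 'present': P(species X) = 0.5·0.8065 / (0.5·0.8065 + 0.7·0.1935) ≈ 0.7485
After 'present': P(species X) = 0.5·0.7485 / (0.5·0.7485 + 0.7·0.2515) ≈ 0.6801
After 'absent': P(species X) = 0.5·0.6801 / (0.5·0.6801 + 0.3·0.3199) ≈ 0.7799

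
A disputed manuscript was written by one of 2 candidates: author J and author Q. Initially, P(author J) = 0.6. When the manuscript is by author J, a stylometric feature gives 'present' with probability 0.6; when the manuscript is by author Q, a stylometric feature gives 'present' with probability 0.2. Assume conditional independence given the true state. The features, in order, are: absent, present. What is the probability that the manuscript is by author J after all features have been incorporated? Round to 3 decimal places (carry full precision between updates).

0.692

After 'absent': P(author J) = 0.4·0.6000 / (0.4·0.6000 + 0.8·0.4000) ≈ 0.4286
After 'present': P(author J) = 0.6·0.4286 / (0.6·0.4286 + 0.2·0.5714) ≈ 0.6923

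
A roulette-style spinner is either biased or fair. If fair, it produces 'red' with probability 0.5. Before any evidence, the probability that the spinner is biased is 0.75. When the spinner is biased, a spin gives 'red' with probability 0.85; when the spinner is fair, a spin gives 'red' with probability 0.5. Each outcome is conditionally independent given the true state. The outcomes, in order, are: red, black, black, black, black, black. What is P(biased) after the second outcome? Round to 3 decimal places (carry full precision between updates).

After 'red': P(biased) = 0.85·0.7500 / (0.85·0.7500 + 0.5·0.2500) ≈ 0.8361
After 'black': P(biased) = 0.15·0.8361 / (0.15·0.8361 + 0.5·0.1639) ≈ 0.6047

0.605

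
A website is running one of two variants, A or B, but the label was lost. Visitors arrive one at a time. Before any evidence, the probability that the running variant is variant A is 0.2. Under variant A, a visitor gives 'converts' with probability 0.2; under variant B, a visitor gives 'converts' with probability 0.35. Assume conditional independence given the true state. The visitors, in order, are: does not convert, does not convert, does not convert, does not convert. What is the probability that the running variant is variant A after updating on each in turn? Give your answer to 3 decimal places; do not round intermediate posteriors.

0.365

After 'does not convert': P(A) = 0.8·0.2000 / (0.8·0.2000 + 0.65·0.8000) ≈ 0.2353
After 'does not convert': P(A) = 0.8·0.2353 / (0.8·0.2353 + 0.65·0.7647) ≈ 0.2747
After 'does not convert': P(A) = 0.8·0.2747 / (0.8·0.2747 + 0.65·0.7253) ≈ 0.3179
After 'does not convert': P(A) = 0.8·0.3179 / (0.8·0.3179 + 0.65·0.6821) ≈ 0.3645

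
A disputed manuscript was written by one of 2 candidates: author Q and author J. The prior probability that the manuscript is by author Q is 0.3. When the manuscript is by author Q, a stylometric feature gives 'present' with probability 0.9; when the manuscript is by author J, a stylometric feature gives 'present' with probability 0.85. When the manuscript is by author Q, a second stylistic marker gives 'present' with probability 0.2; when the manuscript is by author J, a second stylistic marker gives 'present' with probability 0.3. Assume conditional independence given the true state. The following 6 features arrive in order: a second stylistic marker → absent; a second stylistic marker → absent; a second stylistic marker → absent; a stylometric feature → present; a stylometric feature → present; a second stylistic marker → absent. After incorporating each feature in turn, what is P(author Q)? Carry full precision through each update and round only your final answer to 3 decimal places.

Each posterior becomes the prior for the next update.
After a second stylistic marker='absent': P(author Q) = 0.8·0.3000 / (0.8·0.3000 + 0.7·0.7000) ≈ 0.3288
After a second stylistic marker='absent': P(author Q) = 0.8·0.3288 / (0.8·0.3288 + 0.7·0.6712) ≈ 0.3589
After a second stylistic marker='absent': P(author Q) = 0.8·0.3589 / (0.8·0.3589 + 0.7·0.6411) ≈ 0.3901
After a stylometric feature='present': P(author Q) = 0.9·0.3901 / (0.9·0.3901 + 0.85·0.6099) ≈ 0.4038
After a stylometric feature='present': P(author Q) = 0.9·0.4038 / (0.9·0.4038 + 0.85·0.5962) ≈ 0.4177
After a second stylistic marker='absent': P(author Q) = 0.8·0.4177 / (0.8·0.4177 + 0.7·0.5823) ≈ 0.4504

0.450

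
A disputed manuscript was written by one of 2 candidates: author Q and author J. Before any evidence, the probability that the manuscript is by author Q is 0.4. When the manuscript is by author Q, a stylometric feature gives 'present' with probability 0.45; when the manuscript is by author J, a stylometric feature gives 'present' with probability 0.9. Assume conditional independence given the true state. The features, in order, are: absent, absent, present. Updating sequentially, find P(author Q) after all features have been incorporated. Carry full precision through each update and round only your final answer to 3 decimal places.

0.910

After 'absent': P(author Q) = 0.55·0.4000 / (0.55·0.4000 + 0.1·0.6000) ≈ 0.7857
After 'absent': P(author Q) = 0.55·0.7857 / (0.55·0.7857 + 0.1·0.2143) ≈ 0.9528
After 'present': P(author Q) = 0.45·0.9528 / (0.45·0.9528 + 0.9·0.0472) ≈ 0.9098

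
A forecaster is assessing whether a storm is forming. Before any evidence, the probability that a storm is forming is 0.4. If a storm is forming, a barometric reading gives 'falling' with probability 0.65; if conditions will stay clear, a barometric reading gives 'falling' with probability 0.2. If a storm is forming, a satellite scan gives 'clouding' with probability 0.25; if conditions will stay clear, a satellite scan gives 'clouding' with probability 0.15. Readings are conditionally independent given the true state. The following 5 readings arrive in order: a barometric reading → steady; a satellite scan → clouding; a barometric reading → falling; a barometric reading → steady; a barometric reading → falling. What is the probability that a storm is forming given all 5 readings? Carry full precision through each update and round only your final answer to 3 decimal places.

0.692

After a barometric reading='steady': P(storm) = 0.35·0.4000 / (0.35·0.4000 + 0.8·0.6000) ≈ 0.2258
After a satellite scan='clouding': P(storm) = 0.25·0.2258 / (0.25·0.2258 + 0.15·0.7742) ≈ 0.3271
After a barometric reading='falling': P(storm) = 0.65·0.3271 / (0.65·0.3271 + 0.2·0.6729) ≈ 0.6124
After a barometric reading='steady': P(storm) = 0.35·0.6124 / (0.35·0.6124 + 0.8·0.3876) ≈ 0.4087
After a barometric reading='falling': P(storm) = 0.65·0.4087 / (0.65·0.4087 + 0.2·0.5913) ≈ 0.6920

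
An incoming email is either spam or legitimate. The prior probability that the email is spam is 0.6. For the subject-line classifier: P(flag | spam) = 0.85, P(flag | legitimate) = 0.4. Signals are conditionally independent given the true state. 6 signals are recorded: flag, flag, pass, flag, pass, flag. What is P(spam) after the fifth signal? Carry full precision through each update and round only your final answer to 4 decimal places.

0.4736

After 'flag': P(spam) = 0.85·0.6000 / (0.85·0.6000 + 0.4·0.4000) ≈ 0.7612
After 'flag': P(spam) = 0.85·0.7612 / (0.85·0.7612 + 0.4·0.2388) ≈ 0.8714
After 'pass': P(spam) = 0.15·0.8714 / (0.15·0.8714 + 0.6·0.1286) ≈ 0.6287
After 'flag': P(spam) = 0.85·0.6287 / (0.85·0.6287 + 0.4·0.3713) ≈ 0.7825
After 'pass': P(spam) = 0.15·0.7825 / (0.15·0.7825 + 0.6·0.2175) ≈ 0.4736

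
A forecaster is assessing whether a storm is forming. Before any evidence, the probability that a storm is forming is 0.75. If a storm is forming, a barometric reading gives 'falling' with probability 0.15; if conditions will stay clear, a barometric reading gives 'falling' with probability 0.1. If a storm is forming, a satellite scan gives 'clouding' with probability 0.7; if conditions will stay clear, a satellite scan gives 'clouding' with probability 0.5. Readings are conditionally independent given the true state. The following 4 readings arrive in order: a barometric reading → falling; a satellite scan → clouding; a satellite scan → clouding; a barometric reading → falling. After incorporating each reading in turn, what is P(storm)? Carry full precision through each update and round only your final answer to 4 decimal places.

0.9297

Each posterior becomes the prior for the next update.
After a barometric reading='falling': P(storm) = 0.15·0.7500 / (0.15·0.7500 + 0.1·0.2500) ≈ 0.8182
After a satellite scan='clouding': P(storm) = 0.7·0.8182 / (0.7·0.8182 + 0.5·0.1818) ≈ 0.8630
After a satellite scan='clouding': P(storm) = 0.7·0.8630 / (0.7·0.8630 + 0.5·0.1370) ≈ 0.8982
After a barometric reading='falling': P(storm) = 0.15·0.8982 / (0.15·0.8982 + 0.1·0.1018) ≈ 0.9297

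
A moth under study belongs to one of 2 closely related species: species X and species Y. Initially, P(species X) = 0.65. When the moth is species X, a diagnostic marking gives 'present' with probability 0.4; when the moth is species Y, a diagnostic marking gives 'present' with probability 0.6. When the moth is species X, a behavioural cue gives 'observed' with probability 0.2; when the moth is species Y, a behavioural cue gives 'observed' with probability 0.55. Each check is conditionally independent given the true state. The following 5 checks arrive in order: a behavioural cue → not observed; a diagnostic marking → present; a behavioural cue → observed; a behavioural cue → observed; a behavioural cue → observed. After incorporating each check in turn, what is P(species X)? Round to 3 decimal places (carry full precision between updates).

0.096

After a behavioural cue='not observed': P(species X) = 0.8·0.6500 / (0.8·0.6500 + 0.45·0.3500) ≈ 0.7675
After a diagnostic marking='present': P(species X) = 0.4·0.7675 / (0.4·0.7675 + 0.6·0.2325) ≈ 0.6876
After a behavioural cue='observed': P(species X) = 0.2·0.6876 / (0.2·0.6876 + 0.55·0.3124) ≈ 0.4446
After a behavioural cue='observed': P(species X) = 0.2·0.4446 / (0.2·0.4446 + 0.55·0.5554) ≈ 0.2254
After a behavioural cue='observed': P(species X) = 0.2·0.2254 / (0.2·0.2254 + 0.55·0.7746) ≈ 0.0957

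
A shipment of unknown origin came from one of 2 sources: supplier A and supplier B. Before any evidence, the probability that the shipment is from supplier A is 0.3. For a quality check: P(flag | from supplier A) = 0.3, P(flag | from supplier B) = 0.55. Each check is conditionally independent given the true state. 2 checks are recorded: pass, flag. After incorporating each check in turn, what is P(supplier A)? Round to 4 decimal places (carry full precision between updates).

0.2667

After 'pass': P(supplier A) = 0.7·0.3000 / (0.7·0.3000 + 0.45·0.7000) ≈ 0.4000
After 'flag': P(supplier A) = 0.3·0.4000 / (0.3·0.4000 + 0.55·0.6000) ≈ 0.2667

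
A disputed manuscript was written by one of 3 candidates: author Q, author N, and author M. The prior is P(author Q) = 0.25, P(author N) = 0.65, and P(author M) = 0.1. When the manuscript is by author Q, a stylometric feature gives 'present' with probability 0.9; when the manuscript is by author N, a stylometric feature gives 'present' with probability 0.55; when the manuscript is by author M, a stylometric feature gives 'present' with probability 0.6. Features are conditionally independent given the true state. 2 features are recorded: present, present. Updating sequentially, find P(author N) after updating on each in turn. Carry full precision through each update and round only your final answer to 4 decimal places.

After 'present': normaliser = 0.9·0.2500 + 0.55·0.6500 + 0.6·0.1000; P(author Q) ≈ 0.3502, P(author N) ≈ 0.5564, P(author M) ≈ 0.0934
After 'present': normaliser = 0.9·0.3502 + 0.55·0.5564 + 0.6·0.0934; P(author Q) ≈ 0.4654, P(author N) ≈ 0.4519, P(author M) ≈ 0.0827

0.4519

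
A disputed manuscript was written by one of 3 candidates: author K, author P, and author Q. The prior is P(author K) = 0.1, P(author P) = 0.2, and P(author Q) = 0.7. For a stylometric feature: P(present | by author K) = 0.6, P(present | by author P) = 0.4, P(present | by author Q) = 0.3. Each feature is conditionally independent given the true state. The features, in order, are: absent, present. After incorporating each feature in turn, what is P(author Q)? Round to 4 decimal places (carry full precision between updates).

Each posterior becomes the prior for the next update.
After 'absent': normaliser = 0.4·0.1000 + 0.6·0.2000 + 0.7·0.7000; P(author K) ≈ 0.0615, P(author P) ≈ 0.1846, P(author Q) ≈ 0.7538
After 'present': normaliser = 0.6·0.0615 + 0.4·0.1846 + 0.3·0.7538; P(author K) ≈ 0.1096, P(author P) ≈ 0.2192, P(author Q) ≈ 0.6712

0.6712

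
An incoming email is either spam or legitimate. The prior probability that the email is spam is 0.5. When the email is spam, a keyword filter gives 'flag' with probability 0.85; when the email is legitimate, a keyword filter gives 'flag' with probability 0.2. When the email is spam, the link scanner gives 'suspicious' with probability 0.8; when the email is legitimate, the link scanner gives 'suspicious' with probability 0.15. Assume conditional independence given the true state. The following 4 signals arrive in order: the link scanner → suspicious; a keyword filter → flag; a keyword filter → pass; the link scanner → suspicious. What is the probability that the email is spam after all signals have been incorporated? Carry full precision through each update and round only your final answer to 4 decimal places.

0.9577

After the link scanner='suspicious': P(spam) = 0.8·0.5000 / (0.8·0.5000 + 0.15·0.5000) ≈ 0.8421
After a keyword filter='flag': P(spam) = 0.85·0.8421 / (0.85·0.8421 + 0.2·0.1579) ≈ 0.9577
After a keyword filter='pass': P(spam) = 0.15·0.9577 / (0.15·0.9577 + 0.8·0.0423) ≈ 0.8095
After the link scanner='suspicious': P(spam) = 0.8·0.8095 / (0.8·0.8095 + 0.15·0.1905) ≈ 0.9577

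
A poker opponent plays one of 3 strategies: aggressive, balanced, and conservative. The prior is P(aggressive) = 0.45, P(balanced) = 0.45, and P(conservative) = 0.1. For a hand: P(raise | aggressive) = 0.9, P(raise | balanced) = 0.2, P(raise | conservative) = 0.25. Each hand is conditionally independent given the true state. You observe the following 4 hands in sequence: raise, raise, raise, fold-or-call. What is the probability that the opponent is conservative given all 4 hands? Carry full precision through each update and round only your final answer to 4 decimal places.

0.0318

After 'raise': normaliser = 0.9·0.4500 + 0.2·0.4500 + 0.25·0.1000; P(aggressive) ≈ 0.7788, P(balanced) ≈ 0.1731, P(conservative) ≈ 0.0481
After 'raise': normaliser = 0.9·0.7788 + 0.2·0.1731 + 0.25·0.0481; P(aggressive) ≈ 0.9376, P(balanced) ≈ 0.0463, P(conservative) ≈ 0.0161
After 'raise': normaliser = 0.9·0.9376 + 0.2·0.0463 + 0.25·0.0161; P(aggressive) ≈ 0.9845, P(balanced) ≈ 0.0108, P(conservative) ≈ 0.0047
After 'fold-or-call': normaliser = 0.1·0.9845 + 0.8·0.0108 + 0.75·0.0047; P(aggressive) ≈ 0.8901, P(balanced) ≈ 0.0781, P(conservative) ≈ 0.0318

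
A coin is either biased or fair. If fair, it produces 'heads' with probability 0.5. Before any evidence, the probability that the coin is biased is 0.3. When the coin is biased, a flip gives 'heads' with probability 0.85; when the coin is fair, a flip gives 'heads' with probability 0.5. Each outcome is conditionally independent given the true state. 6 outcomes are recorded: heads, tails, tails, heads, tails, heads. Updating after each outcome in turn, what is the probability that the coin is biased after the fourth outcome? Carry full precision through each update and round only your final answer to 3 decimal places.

0.100

After 'heads': P(biased) = 0.85·0.3000 / (0.85·0.3000 + 0.5·0.7000) ≈ 0.4215
After 'tails': P(biased) = 0.15·0.4215 / (0.15·0.4215 + 0.5·0.5785) ≈ 0.1794
After 'tails': P(biased) = 0.15·0.1794 / (0.15·0.1794 + 0.5·0.8206) ≈ 0.0615
After 'heads': P(biased) = 0.85·0.0615 / (0.85·0.0615 + 0.5·0.9385) ≈ 0.1003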